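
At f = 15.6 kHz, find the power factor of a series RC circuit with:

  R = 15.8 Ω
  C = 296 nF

Step 1 — Angular frequency: ω = 2π·f = 2π·1.56e+04 = 9.802e+04 rad/s.
Step 2 — Component impedances:
  R: Z = R = 15.8 Ω
  C: Z = 1/(jωC) = -j/(ω·C) = 0 - j34.47 Ω
Step 3 — Series combination: Z_total = R + C = 15.8 - j34.47 Ω = 37.92∠-65.4° Ω.
Step 4 — Power factor: PF = cos(φ) = Re(Z)/|Z| = 15.8/37.92 = 0.4167.
Step 5 — Type: Im(Z) = -34.47 ⇒ leading (phase φ = -65.4°).

PF = 0.4167 (leading, φ = -65.4°)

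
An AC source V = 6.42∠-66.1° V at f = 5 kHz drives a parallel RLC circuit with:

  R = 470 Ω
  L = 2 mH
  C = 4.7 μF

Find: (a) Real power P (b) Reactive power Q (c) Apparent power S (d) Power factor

Step 1 — Angular frequency: ω = 2π·f = 2π·5000 = 3.142e+04 rad/s.
Step 2 — Component impedances:
  R: Z = R = 470 Ω
  L: Z = jωL = j·3.142e+04·0.002 = 0 + j62.83 Ω
  C: Z = 1/(jωC) = -j/(ω·C) = 0 - j6.773 Ω
Step 3 — Parallel combination: 1/Z_total = 1/R + 1/L + 1/C; Z_total = 0.1226 - j7.589 Ω = 7.59∠-89.1° Ω.
Step 4 — Source phasor: V = 6.42∠-66.1° V = 2.601 - j5.87 V.
Step 5 — Current: I = V / Z = 0.7788 + j0.3302 A = 0.8459∠23.0° A.
Step 6 — Complex power: S = V·I* = 0.08769 - j5.43 VA.
Step 7 — Real power: P = Re(S) = 0.08769 W.
Step 8 — Reactive power: Q = Im(S) = -5.43 VAR.
Step 9 — Apparent power: |S| = 5.431 VA.
Step 10 — Power factor: PF = P/|S| = 0.01615 (leading).

(a) P = 0.08769 W  (b) Q = -5.43 VAR  (c) S = 5.431 VA  (d) PF = 0.01615 (leading)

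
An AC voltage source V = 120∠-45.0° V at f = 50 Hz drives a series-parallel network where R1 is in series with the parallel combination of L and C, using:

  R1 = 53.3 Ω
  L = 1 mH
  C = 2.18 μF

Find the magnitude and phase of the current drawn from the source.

Step 1 — Angular frequency: ω = 2π·f = 2π·50 = 314.2 rad/s.
Step 2 — Component impedances:
  R1: Z = R = 53.3 Ω
  L: Z = jωL = j·314.2·0.001 = 0 + j0.3142 Ω
  C: Z = 1/(jωC) = -j/(ω·C) = 0 - j1460 Ω
Step 3 — Parallel branch: L || C = 1/(1/L + 1/C) = 0 + j0.3142 Ω.
Step 4 — Series with R1: Z_total = R1 + (L || C) = 53.3 + j0.3142 Ω = 53.3∠0.3° Ω.
Step 5 — Source phasor: V = 120∠-45.0° V = 84.85 - j84.85 V.
Step 6 — Ohm's law: I = V / Z_total = (84.85 - j84.85) / (53.3 + j0.3142) = 1.583 - j1.601 A.
Step 7 — Convert to polar: |I| = 2.251 A, ∠I = -45.3°.

I = 2.251∠-45.3° A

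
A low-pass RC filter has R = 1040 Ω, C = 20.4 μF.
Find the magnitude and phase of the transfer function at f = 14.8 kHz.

Step 1 — Angular frequency: ω = 2π·1.48e+04 = 9.299e+04 rad/s.
Step 2 — Transfer function: H(jω) = 1/(1 + jωRC).
Step 3 — Denominator: 1 + jωRC = 1 + j·9.299e+04·1040·2.04e-05 = 1 + j1973.
Step 4 — H = 2.569e-07 - j0.0005069.
Step 5 — Magnitude: |H| = 0.0005069 (-65.9 dB); phase: φ = -90.0°.

|H| = 0.0005069 (-65.9 dB), φ = -90.0°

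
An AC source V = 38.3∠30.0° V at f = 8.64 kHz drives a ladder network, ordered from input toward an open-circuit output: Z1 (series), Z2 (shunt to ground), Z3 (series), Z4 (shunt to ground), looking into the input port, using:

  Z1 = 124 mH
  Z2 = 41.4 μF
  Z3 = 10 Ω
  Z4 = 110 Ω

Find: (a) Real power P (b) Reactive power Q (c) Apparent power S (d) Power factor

Step 1 — Angular frequency: ω = 2π·f = 2π·8640 = 5.429e+04 rad/s.
Step 2 — Component impedances:
  Z1: Z = jωL = j·5.429e+04·0.124 = 0 + j6732 Ω
  Z2: Z = 1/(jωC) = -j/(ω·C) = 0 - j0.4449 Ω
  Z3: Z = R = 10 Ω
  Z4: Z = R = 110 Ω
Step 3 — Ladder network (open output): work backward from the far end, alternating series and parallel combinations. Z_in = 0.00165 + j6731 Ω = 6731∠90.0° Ω.
Step 4 — Source phasor: V = 38.3∠30.0° V = 33.17 + j19.15 V.
Step 5 — Current: I = V / Z = 0.002845 - j0.004928 A = 0.00569∠-60.0° A.
Step 6 — Complex power: S = V·I* = 5.341e-08 + j0.2179 VA.
Step 7 — Real power: P = Re(S) = 5.341e-08 W.
Step 8 — Reactive power: Q = Im(S) = 0.2179 VAR.
Step 9 — Apparent power: |S| = 0.2179 VA.
Step 10 — Power factor: PF = P/|S| = 2.451e-07 (lagging).

(a) P = 5.341e-08 W  (b) Q = 0.2179 VAR  (c) S = 0.2179 VA  (d) PF = 2.451e-07 (lagging)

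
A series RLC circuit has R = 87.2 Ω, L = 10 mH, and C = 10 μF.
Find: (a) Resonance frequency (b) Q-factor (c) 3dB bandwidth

Step 1 — Resonance: ω₀ = 1/√(LC) = 1/√(0.01·1e-05) = 3162 rad/s.
Step 2 — f₀ = ω₀/(2π) = 503.3 Hz.
Step 3 — Series Q: Q = ω₀L/R = 3162·0.01/87.2 = 0.3626.
Step 4 — Bandwidth: Δω = ω₀/Q = 8720 rad/s; BW = Δω/(2π) = 1388 Hz.

(a) f₀ = 503.3 Hz  (b) Q = 0.3626  (c) BW = 1388 Hz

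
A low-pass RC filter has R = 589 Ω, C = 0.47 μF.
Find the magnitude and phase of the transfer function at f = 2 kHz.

Step 1 — Angular frequency: ω = 2π·2000 = 1.257e+04 rad/s.
Step 2 — Transfer function: H(jω) = 1/(1 + jωRC).
Step 3 — Denominator: 1 + jωRC = 1 + j·1.257e+04·589·4.7e-07 = 1 + j3.479.
Step 4 — H = 0.07633 - j0.2655.
Step 5 — Magnitude: |H| = 0.2763 (-11.2 dB); phase: φ = -74.0°.

|H| = 0.2763 (-11.2 dB), φ = -74.0°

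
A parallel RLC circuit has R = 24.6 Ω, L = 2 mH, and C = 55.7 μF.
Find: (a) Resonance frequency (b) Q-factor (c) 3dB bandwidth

Step 1 — Resonance: ω₀ = 1/√(LC) = 1/√(0.002·5.57e-05) = 2996 rad/s.
Step 2 — f₀ = ω₀/(2π) = 476.8 Hz.
Step 3 — Parallel Q: Q = R/(ω₀L) = 24.6/(2996·0.002) = 4.105.
Step 4 — Bandwidth: Δω = ω₀/Q = 729.8 rad/s; BW = Δω/(2π) = 116.2 Hz.

(a) f₀ = 476.8 Hz  (b) Q = 4.105  (c) BW = 116.2 Hz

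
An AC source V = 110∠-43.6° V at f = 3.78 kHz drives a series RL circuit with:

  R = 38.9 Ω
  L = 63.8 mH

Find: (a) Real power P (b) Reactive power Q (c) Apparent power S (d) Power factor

Step 1 — Angular frequency: ω = 2π·f = 2π·3780 = 2.375e+04 rad/s.
Step 2 — Component impedances:
  R: Z = R = 38.9 Ω
  L: Z = jωL = j·2.375e+04·0.0638 = 0 + j1515 Ω
Step 3 — Series combination: Z_total = R + L = 38.9 + j1515 Ω = 1516∠88.5° Ω.
Step 4 — Source phasor: V = 110∠-43.6° V = 79.66 - j75.86 V.
Step 5 — Current: I = V / Z = -0.04868 - j0.05382 A = 0.07257∠-132.1° A.
Step 6 — Complex power: S = V·I* = 0.2049 + j7.98 VA.
Step 7 — Real power: P = Re(S) = 0.2049 W.
Step 8 — Reactive power: Q = Im(S) = 7.98 VAR.
Step 9 — Apparent power: |S| = 7.983 VA.
Step 10 — Power factor: PF = P/|S| = 0.02566 (lagging).

(a) P = 0.2049 W  (b) Q = 7.98 VAR  (c) S = 7.983 VA  (d) PF = 0.02566 (lagging)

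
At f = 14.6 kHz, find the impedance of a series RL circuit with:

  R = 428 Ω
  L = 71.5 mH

Step 1 — Angular frequency: ω = 2π·f = 2π·1.46e+04 = 9.173e+04 rad/s.
Step 2 — Component impedances:
  R: Z = R = 428 Ω
  L: Z = jωL = j·9.173e+04·0.0715 = 0 + j6559 Ω
Step 3 — Series combination: Z_total = R + L = 428 + j6559 Ω = 6573∠86.3° Ω.

Z = 428 + j6559 Ω = 6573∠86.3° Ω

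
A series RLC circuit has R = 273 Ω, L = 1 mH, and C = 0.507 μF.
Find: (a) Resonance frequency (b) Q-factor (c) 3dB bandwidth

Step 1 — Resonance: ω₀ = 1/√(LC) = 1/√(0.001·5.07e-07) = 4.441e+04 rad/s.
Step 2 — f₀ = ω₀/(2π) = 7068 Hz.
Step 3 — Series Q: Q = ω₀L/R = 4.441e+04·0.001/273 = 0.1627.
Step 4 — Bandwidth: Δω = ω₀/Q = 2.73e+05 rad/s; BW = Δω/(2π) = 4.345e+04 Hz.

(a) f₀ = 7068 Hz  (b) Q = 0.1627  (c) BW = 4.345e+04 Hz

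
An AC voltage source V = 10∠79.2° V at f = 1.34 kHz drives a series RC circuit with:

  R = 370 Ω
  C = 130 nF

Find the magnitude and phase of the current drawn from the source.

Step 1 — Angular frequency: ω = 2π·f = 2π·1340 = 8419 rad/s.
Step 2 — Component impedances:
  R: Z = R = 370 Ω
  C: Z = 1/(jωC) = -j/(ω·C) = 0 - j913.6 Ω
Step 3 — Series combination: Z_total = R + C = 370 - j913.6 Ω = 985.7∠-68.0° Ω.
Step 4 — Source phasor: V = 10∠79.2° V = 1.874 + j9.823 V.
Step 5 — Ohm's law: I = V / Z_total = (1.874 + j9.823) / (370 - j913.6) = -0.008523 + j0.005503 A.
Step 6 — Convert to polar: |I| = 0.01014 A, ∠I = 147.2°.

I = 0.01014∠147.2° A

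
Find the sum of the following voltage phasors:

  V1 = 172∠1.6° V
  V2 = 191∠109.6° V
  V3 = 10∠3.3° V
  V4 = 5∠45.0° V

Step 1 — Convert each phasor to rectangular form:
  V1 = 172·(cos(1.6°) + j·sin(1.6°)) = 171.9 + j4.803 V
  V2 = 191·(cos(109.6°) + j·sin(109.6°)) = -64.07 + j179.9 V
  V3 = 10·(cos(3.3°) + j·sin(3.3°)) = 9.983 + j0.5756 V
  V4 = 5·(cos(45.0°) + j·sin(45.0°)) = 3.536 + j3.536 V
Step 2 — Sum components: V_total = 121.4 + j188.8 V.
Step 3 — Convert to polar: |V_total| = 224.5 V, ∠V_total = 57.3°.

V_total = 224.5∠57.3° V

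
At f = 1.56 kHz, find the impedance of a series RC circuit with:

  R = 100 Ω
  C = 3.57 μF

Step 1 — Angular frequency: ω = 2π·f = 2π·1560 = 9802 rad/s.
Step 2 — Component impedances:
  R: Z = R = 100 Ω
  C: Z = 1/(jωC) = -j/(ω·C) = 0 - j28.58 Ω
Step 3 — Series combination: Z_total = R + C = 100 - j28.58 Ω = 104∠-15.9° Ω.

Z = 100 - j28.58 Ω = 104∠-15.9° Ω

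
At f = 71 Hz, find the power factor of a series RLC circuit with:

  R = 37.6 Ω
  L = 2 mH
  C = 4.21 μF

Step 1 — Angular frequency: ω = 2π·f = 2π·71 = 446.1 rad/s.
Step 2 — Component impedances:
  R: Z = R = 37.6 Ω
  L: Z = jωL = j·446.1·0.002 = 0 + j0.8922 Ω
  C: Z = 1/(jωC) = -j/(ω·C) = 0 - j532.5 Ω
Step 3 — Series combination: Z_total = R + L + C = 37.6 - j531.6 Ω = 532.9∠-86.0° Ω.
Step 4 — Power factor: PF = cos(φ) = Re(Z)/|Z| = 37.6/532.9 = 0.07056.
Step 5 — Type: Im(Z) = -531.6 ⇒ leading (phase φ = -86.0°).

PF = 0.07056 (leading, φ = -86.0°)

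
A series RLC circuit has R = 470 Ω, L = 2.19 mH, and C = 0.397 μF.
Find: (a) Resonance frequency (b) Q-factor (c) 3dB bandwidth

Step 1 — Resonance condition Im(Z)=0 gives ω₀ = 1/√(LC).
Step 2 — ω₀ = 1/√(0.00219·3.97e-07) = 3.391e+04 rad/s.
Step 3 — f₀ = ω₀/(2π) = 5398 Hz.
Step 4 — Series Q: Q = ω₀L/R = 3.391e+04·0.00219/470 = 0.158.
Step 5 — 3dB bandwidth: Δω = ω₀/Q = 2.146e+05 rad/s; BW = Δω/(2π) = 3.416e+04 Hz.

(a) f₀ = 5398 Hz  (b) Q = 0.158  (c) BW = 3.416e+04 Hz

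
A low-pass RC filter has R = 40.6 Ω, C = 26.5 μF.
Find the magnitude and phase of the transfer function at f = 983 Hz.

Step 1 — Angular frequency: ω = 2π·983 = 6176 rad/s.
Step 2 — Transfer function: H(jω) = 1/(1 + jωRC).
Step 3 — Denominator: 1 + jωRC = 1 + j·6176·40.6·2.65e-05 = 1 + j6.645.
Step 4 — H = 0.02214 - j0.1472.
Step 5 — Magnitude: |H| = 0.1488 (-16.5 dB); phase: φ = -81.4°.

|H| = 0.1488 (-16.5 dB), φ = -81.4°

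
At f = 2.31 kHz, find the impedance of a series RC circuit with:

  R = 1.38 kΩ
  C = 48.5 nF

Step 1 — Angular frequency: ω = 2π·f = 2π·2310 = 1.451e+04 rad/s.
Step 2 — Component impedances:
  R: Z = R = 1380 Ω
  C: Z = 1/(jωC) = -j/(ω·C) = 0 - j1421 Ω
Step 3 — Series combination: Z_total = R + C = 1380 - j1421 Ω = 1981∠-45.8° Ω.

Z = 1380 - j1421 Ω = 1981∠-45.8° Ω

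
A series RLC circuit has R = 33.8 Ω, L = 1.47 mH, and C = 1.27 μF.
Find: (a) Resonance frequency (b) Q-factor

Step 1 — Resonance condition Im(Z)=0 gives ω₀ = 1/√(LC).
Step 2 — ω₀ = 1/√(0.00147·1.27e-06) = 2.314e+04 rad/s.
Step 3 — f₀ = ω₀/(2π) = 3683 Hz.
Step 4 — Series Q: Q = ω₀L/R = 2.314e+04·0.00147/33.8 = 1.007.

(a) f₀ = 3683 Hz  (b) Q = 1.007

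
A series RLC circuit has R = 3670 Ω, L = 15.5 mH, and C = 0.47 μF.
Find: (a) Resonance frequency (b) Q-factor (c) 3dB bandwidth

Step 1 — Resonance: ω₀ = 1/√(LC) = 1/√(0.0155·4.7e-07) = 1.172e+04 rad/s.
Step 2 — f₀ = ω₀/(2π) = 1865 Hz.
Step 3 — Series Q: Q = ω₀L/R = 1.172e+04·0.0155/3670 = 0.04948.
Step 4 — Bandwidth: Δω = ω₀/Q = 2.368e+05 rad/s; BW = Δω/(2π) = 3.768e+04 Hz.

(a) f₀ = 1865 Hz  (b) Q = 0.04948  (c) BW = 3.768e+04 Hz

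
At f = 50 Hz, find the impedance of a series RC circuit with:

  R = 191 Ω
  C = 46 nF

Step 1 — Angular frequency: ω = 2π·f = 2π·50 = 314.2 rad/s.
Step 2 — Component impedances:
  R: Z = R = 191 Ω
  C: Z = 1/(jωC) = -j/(ω·C) = 0 - j6.92e+04 Ω
Step 3 — Series combination: Z_total = R + C = 191 - j6.92e+04 Ω = 6.92e+04∠-89.8° Ω.

Z = 191 - j6.92e+04 Ω = 6.92e+04∠-89.8° Ω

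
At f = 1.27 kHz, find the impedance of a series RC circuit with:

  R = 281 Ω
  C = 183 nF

Step 1 — Angular frequency: ω = 2π·f = 2π·1270 = 7980 rad/s.
Step 2 — Component impedances:
  R: Z = R = 281 Ω
  C: Z = 1/(jωC) = -j/(ω·C) = 0 - j684.8 Ω
Step 3 — Series combination: Z_total = R + C = 281 - j684.8 Ω = 740.2∠-67.7° Ω.

Z = 281 - j684.8 Ω = 740.2∠-67.7° Ω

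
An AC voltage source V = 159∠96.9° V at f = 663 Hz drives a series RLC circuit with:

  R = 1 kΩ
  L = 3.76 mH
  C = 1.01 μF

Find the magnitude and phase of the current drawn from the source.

Step 1 — Angular frequency: ω = 2π·f = 2π·663 = 4166 rad/s.
Step 2 — Component impedances:
  R: Z = R = 1000 Ω
  L: Z = jωL = j·4166·0.00376 = 0 + j15.66 Ω
  C: Z = 1/(jωC) = -j/(ω·C) = 0 - j237.7 Ω
Step 3 — Series combination: Z_total = R + L + C = 1000 - j222 Ω = 1024∠-12.5° Ω.
Step 4 — Source phasor: V = 159∠96.9° V = -19.1 + j157.8 V.
Step 5 — Ohm's law: I = V / Z_total = (-19.1 + j157.8) / (1000 - j222) = -0.0516 + j0.1464 A.
Step 6 — Convert to polar: |I| = 0.1552 A, ∠I = 109.4°.

I = 0.1552∠109.4° A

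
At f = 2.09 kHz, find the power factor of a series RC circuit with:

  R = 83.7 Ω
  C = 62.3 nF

Step 1 — Angular frequency: ω = 2π·f = 2π·2090 = 1.313e+04 rad/s.
Step 2 — Component impedances:
  R: Z = R = 83.7 Ω
  C: Z = 1/(jωC) = -j/(ω·C) = 0 - j1222 Ω
Step 3 — Series combination: Z_total = R + C = 83.7 - j1222 Ω = 1225∠-86.1° Ω.
Step 4 — Power factor: PF = cos(φ) = Re(Z)/|Z| = 83.7/1225.2 = 0.06832.
Step 5 — Type: Im(Z) = -1222 ⇒ leading (phase φ = -86.1°).

PF = 0.06832 (leading, φ = -86.1°)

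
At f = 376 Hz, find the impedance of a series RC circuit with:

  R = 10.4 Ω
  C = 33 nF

Step 1 — Angular frequency: ω = 2π·f = 2π·376 = 2362 rad/s.
Step 2 — Component impedances:
  R: Z = R = 10.4 Ω
  C: Z = 1/(jωC) = -j/(ω·C) = 0 - j1.283e+04 Ω
Step 3 — Series combination: Z_total = R + C = 10.4 - j1.283e+04 Ω = 1.283e+04∠-90.0° Ω.

Z = 10.4 - j1.283e+04 Ω = 1.283e+04∠-90.0° Ω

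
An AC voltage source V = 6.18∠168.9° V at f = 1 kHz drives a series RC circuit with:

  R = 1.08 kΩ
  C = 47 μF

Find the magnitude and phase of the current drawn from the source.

Step 1 — Angular frequency: ω = 2π·f = 2π·1000 = 6283 rad/s.
Step 2 — Component impedances:
  R: Z = R = 1080 Ω
  C: Z = 1/(jωC) = -j/(ω·C) = 0 - j3.386 Ω
Step 3 — Series combination: Z_total = R + C = 1080 - j3.386 Ω = 1080∠-0.2° Ω.
Step 4 — Source phasor: V = 6.18∠168.9° V = -6.064 + j1.19 V.
Step 5 — Ohm's law: I = V / Z_total = (-6.064 + j1.19) / (1080 - j3.386) = -0.005619 + j0.001084 A.
Step 6 — Convert to polar: |I| = 0.005722 A, ∠I = 169.1°.

I = 0.005722∠169.1° A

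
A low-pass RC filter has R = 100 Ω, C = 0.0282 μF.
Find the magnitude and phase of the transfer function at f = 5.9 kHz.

Step 1 — Angular frequency: ω = 2π·5900 = 3.707e+04 rad/s.
Step 2 — Transfer function: H(jω) = 1/(1 + jωRC).
Step 3 — Denominator: 1 + jωRC = 1 + j·3.707e+04·100·2.82e-08 = 1 + j0.1045.
Step 4 — H = 0.9892 - j0.1034.
Step 5 — Magnitude: |H| = 0.9946 (-0.0 dB); phase: φ = -6.0°.

|H| = 0.9946 (-0.0 dB), φ = -6.0°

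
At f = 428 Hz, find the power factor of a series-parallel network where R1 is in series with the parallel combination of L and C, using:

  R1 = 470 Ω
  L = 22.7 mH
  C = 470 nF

Step 1 — Angular frequency: ω = 2π·f = 2π·428 = 2689 rad/s.
Step 2 — Component impedances:
  R1: Z = R = 470 Ω
  L: Z = jωL = j·2689·0.0227 = 0 + j61.04 Ω
  C: Z = 1/(jωC) = -j/(ω·C) = 0 - j791.2 Ω
Step 3 — Parallel branch: L || C = 1/(1/L + 1/C) = 0 + j66.15 Ω.
Step 4 — Series with R1: Z_total = R1 + (L || C) = 470 + j66.15 Ω = 474.6∠8.0° Ω.
Step 5 — Power factor: PF = cos(φ) = Re(Z)/|Z| = 470/474.63 = 0.9902.
Step 6 — Type: Im(Z) = 66.15 ⇒ lagging (phase φ = 8.0°).

PF = 0.9902 (lagging, φ = 8.0°)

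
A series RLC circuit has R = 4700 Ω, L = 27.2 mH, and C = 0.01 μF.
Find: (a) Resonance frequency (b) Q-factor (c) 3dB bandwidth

Step 1 — Resonance condition Im(Z)=0 gives ω₀ = 1/√(LC).
Step 2 — ω₀ = 1/√(0.0272·1e-08) = 6.063e+04 rad/s.
Step 3 — f₀ = ω₀/(2π) = 9650 Hz.
Step 4 — Series Q: Q = ω₀L/R = 6.063e+04·0.0272/4700 = 0.3509.
Step 5 — 3dB bandwidth: Δω = ω₀/Q = 1.728e+05 rad/s; BW = Δω/(2π) = 2.75e+04 Hz.

(a) f₀ = 9650 Hz  (b) Q = 0.3509  (c) BW = 2.75e+04 Hz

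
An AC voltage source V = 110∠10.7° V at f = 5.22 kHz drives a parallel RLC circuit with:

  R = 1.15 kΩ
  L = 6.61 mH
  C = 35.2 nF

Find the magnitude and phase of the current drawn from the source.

Step 1 — Angular frequency: ω = 2π·f = 2π·5220 = 3.28e+04 rad/s.
Step 2 — Component impedances:
  R: Z = R = 1150 Ω
  L: Z = jωL = j·3.28e+04·0.00661 = 0 + j216.8 Ω
  C: Z = 1/(jωC) = -j/(ω·C) = 0 - j866.2 Ω
Step 3 — Parallel combination: 1/Z_total = 1/R + 1/L + 1/C; Z_total = 68.39 + j272 Ω = 280.4∠75.9° Ω.
Step 4 — Source phasor: V = 110∠10.7° V = 108.1 + j20.42 V.
Step 5 — Ohm's law: I = V / Z_total = (108.1 + j20.42) / (68.39 + j272) = 0.1646 - j0.356 A.
Step 6 — Convert to polar: |I| = 0.3922 A, ∠I = -65.2°.

I = 0.3922∠-65.2° A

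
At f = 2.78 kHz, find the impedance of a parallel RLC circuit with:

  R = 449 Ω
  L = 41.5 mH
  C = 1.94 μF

Step 1 — Angular frequency: ω = 2π·f = 2π·2780 = 1.747e+04 rad/s.
Step 2 — Component impedances:
  R: Z = R = 449 Ω
  L: Z = jωL = j·1.747e+04·0.0415 = 0 + j724.9 Ω
  C: Z = 1/(jωC) = -j/(ω·C) = 0 - j29.51 Ω
Step 3 — Parallel combination: 1/Z_total = 1/R + 1/L + 1/C; Z_total = 2.098 - j30.62 Ω = 30.69∠-86.1° Ω.

Z = 2.098 - j30.62 Ω = 30.69∠-86.1° Ω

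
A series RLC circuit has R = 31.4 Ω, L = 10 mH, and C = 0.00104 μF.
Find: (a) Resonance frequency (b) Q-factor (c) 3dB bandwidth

Step 1 — Resonance: ω₀ = 1/√(LC) = 1/√(0.01·1.04e-09) = 3.101e+05 rad/s.
Step 2 — f₀ = ω₀/(2π) = 4.935e+04 Hz.
Step 3 — Series Q: Q = ω₀L/R = 3.101e+05·0.01/31.4 = 98.75.
Step 4 — Bandwidth: Δω = ω₀/Q = 3140 rad/s; BW = Δω/(2π) = 499.7 Hz.

(a) f₀ = 4.935e+04 Hz  (b) Q = 98.75  (c) BW = 499.7 Hz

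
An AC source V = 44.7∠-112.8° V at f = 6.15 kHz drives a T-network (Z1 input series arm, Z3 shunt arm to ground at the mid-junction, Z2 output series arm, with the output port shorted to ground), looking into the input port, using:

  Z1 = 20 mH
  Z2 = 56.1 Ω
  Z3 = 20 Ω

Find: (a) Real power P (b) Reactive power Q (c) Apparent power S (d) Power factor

Step 1 — Angular frequency: ω = 2π·f = 2π·6150 = 3.864e+04 rad/s.
Step 2 — Component impedances:
  Z1: Z = jωL = j·3.864e+04·0.02 = 0 + j772.8 Ω
  Z2: Z = R = 56.1 Ω
  Z3: Z = R = 20 Ω
Step 3 — With the output port shorted to ground, the output series arm Z2 runs from the junction to ground; the shunt arm Z3 also runs from the junction to ground. They appear in parallel: Z3 || Z2 = 14.74 Ω.
Step 4 — Series with input arm Z1: Z_in = Z1 + (Z3 || Z2) = 14.74 + j772.8 Ω = 773∠88.9° Ω.
Step 5 — Source phasor: V = 44.7∠-112.8° V = -17.32 - j41.21 V.
Step 6 — Current: I = V / Z = -0.05373 + j0.02139 A = 0.05783∠158.3° A.
Step 7 — Complex power: S = V·I* = 0.04931 + j2.584 VA.
Step 8 — Real power: P = Re(S) = 0.04931 W.
Step 9 — Reactive power: Q = Im(S) = 2.584 VAR.
Step 10 — Apparent power: |S| = 2.585 VA.
Step 11 — Power factor: PF = P/|S| = 0.01907 (lagging).

(a) P = 0.04931 W  (b) Q = 2.584 VAR  (c) S = 2.585 VA  (d) PF = 0.01907 (lagging)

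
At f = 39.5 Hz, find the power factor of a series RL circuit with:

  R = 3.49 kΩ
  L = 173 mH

Step 1 — Angular frequency: ω = 2π·f = 2π·39.5 = 248.2 rad/s.
Step 2 — Component impedances:
  R: Z = R = 3490 Ω
  L: Z = jωL = j·248.2·0.173 = 0 + j42.94 Ω
Step 3 — Series combination: Z_total = R + L = 3490 + j42.94 Ω = 3490∠0.7° Ω.
Step 4 — Power factor: PF = cos(φ) = Re(Z)/|Z| = 3490/3490.3 = 0.9999.
Step 5 — Type: Im(Z) = 42.94 ⇒ lagging (phase φ = 0.7°).

PF = 0.9999 (lagging, φ = 0.7°)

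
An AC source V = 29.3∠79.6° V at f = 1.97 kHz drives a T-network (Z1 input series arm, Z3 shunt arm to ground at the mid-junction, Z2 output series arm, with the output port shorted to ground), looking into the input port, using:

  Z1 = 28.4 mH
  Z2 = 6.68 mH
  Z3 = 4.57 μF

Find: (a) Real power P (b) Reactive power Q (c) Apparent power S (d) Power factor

Step 1 — Angular frequency: ω = 2π·f = 2π·1970 = 1.238e+04 rad/s.
Step 2 — Component impedances:
  Z1: Z = jωL = j·1.238e+04·0.0284 = 0 + j351.5 Ω
  Z2: Z = jωL = j·1.238e+04·0.00668 = 0 + j82.68 Ω
  Z3: Z = 1/(jωC) = -j/(ω·C) = 0 - j17.68 Ω
Step 3 — With the output port shorted to ground, the output series arm Z2 runs from the junction to ground; the shunt arm Z3 also runs from the junction to ground. They appear in parallel: Z3 || Z2 = 0 - j22.49 Ω.
Step 4 — Series with input arm Z1: Z_in = Z1 + (Z3 || Z2) = 0 + j329 Ω = 329∠90.0° Ω.
Step 5 — Source phasor: V = 29.3∠79.6° V = 5.289 + j28.82 V.
Step 6 — Current: I = V / Z = 0.08758 - j0.01607 A = 0.08905∠-10.4° A.
Step 7 — Complex power: S = V·I* = 0 + j2.609 VA.
Step 8 — Real power: P = Re(S) = 0 W.
Step 9 — Reactive power: Q = Im(S) = 2.609 VAR.
Step 10 — Apparent power: |S| = 2.609 VA.
Step 11 — Power factor: PF = P/|S| = 0 (lagging).

(a) P = 0 W  (b) Q = 2.609 VAR  (c) S = 2.609 VA  (d) PF = 0 (lagging)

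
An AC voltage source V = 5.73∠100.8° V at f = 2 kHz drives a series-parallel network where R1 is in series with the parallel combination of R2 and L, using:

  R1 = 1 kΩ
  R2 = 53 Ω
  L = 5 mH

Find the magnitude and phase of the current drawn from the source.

Step 1 — Angular frequency: ω = 2π·f = 2π·2000 = 1.257e+04 rad/s.
Step 2 — Component impedances:
  R1: Z = R = 1000 Ω
  R2: Z = R = 53 Ω
  L: Z = jωL = j·1.257e+04·0.005 = 0 + j62.83 Ω
Step 3 — Parallel branch: R2 || L = 1/(1/R2 + 1/L) = 30.97 + j26.12 Ω.
Step 4 — Series with R1: Z_total = R1 + (R2 || L) = 1031 + j26.12 Ω = 1031∠1.5° Ω.
Step 5 — Source phasor: V = 5.73∠100.8° V = -1.074 + j5.629 V.
Step 6 — Ohm's law: I = V / Z_total = (-1.074 + j5.629) / (1031 + j26.12) = -0.0009025 + j0.005482 A.
Step 7 — Convert to polar: |I| = 0.005556 A, ∠I = 99.3°.

I = 0.005556∠99.3° A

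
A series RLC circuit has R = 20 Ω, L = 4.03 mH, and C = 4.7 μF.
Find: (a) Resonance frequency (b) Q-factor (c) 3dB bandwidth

Step 1 — Resonance: ω₀ = 1/√(LC) = 1/√(0.00403·4.7e-06) = 7266 rad/s.
Step 2 — f₀ = ω₀/(2π) = 1156 Hz.
Step 3 — Series Q: Q = ω₀L/R = 7266·0.00403/20 = 1.464.
Step 4 — Bandwidth: Δω = ω₀/Q = 4963 rad/s; BW = Δω/(2π) = 789.9 Hz.

(a) f₀ = 1156 Hz  (b) Q = 1.464  (c) BW = 789.9 Hz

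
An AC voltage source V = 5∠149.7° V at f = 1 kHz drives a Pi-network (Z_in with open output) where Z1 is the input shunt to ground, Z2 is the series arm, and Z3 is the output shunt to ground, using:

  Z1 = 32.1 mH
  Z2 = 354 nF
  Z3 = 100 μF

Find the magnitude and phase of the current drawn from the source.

Step 1 — Angular frequency: ω = 2π·f = 2π·1000 = 6283 rad/s.
Step 2 — Component impedances:
  Z1: Z = jωL = j·6283·0.0321 = 0 + j201.7 Ω
  Z2: Z = 1/(jωC) = -j/(ω·C) = 0 - j449.6 Ω
  Z3: Z = 1/(jωC) = -j/(ω·C) = 0 - j1.592 Ω
Step 3 — With open output, the series arm Z2 and the output shunt Z3 appear in series to ground: Z2 + Z3 = 0 - j451.2 Ω.
Step 4 — Parallel with input shunt Z1: Z_in = Z1 || (Z2 + Z3) = 0 + j364.7 Ω = 364.7∠90.0° Ω.
Step 5 — Source phasor: V = 5∠149.7° V = -4.317 + j2.523 V.
Step 6 — Ohm's law: I = V / Z_total = (-4.317 + j2.523) / (0 + j364.7) = 0.006916 + j0.01184 A.
Step 7 — Convert to polar: |I| = 0.01371 A, ∠I = 59.7°.

I = 0.01371∠59.7° A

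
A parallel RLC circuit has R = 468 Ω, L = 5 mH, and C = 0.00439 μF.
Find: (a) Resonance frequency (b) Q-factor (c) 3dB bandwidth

Step 1 — Resonance: ω₀ = 1/√(LC) = 1/√(0.005·4.39e-09) = 2.134e+05 rad/s.
Step 2 — f₀ = ω₀/(2π) = 3.397e+04 Hz.
Step 3 — Parallel Q: Q = R/(ω₀L) = 468/(2.134e+05·0.005) = 0.4385.
Step 4 — Bandwidth: Δω = ω₀/Q = 4.867e+05 rad/s; BW = Δω/(2π) = 7.747e+04 Hz.

(a) f₀ = 3.397e+04 Hz  (b) Q = 0.4385  (c) BW = 7.747e+04 Hz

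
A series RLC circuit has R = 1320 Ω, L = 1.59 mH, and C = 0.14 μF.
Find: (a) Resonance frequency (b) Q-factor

Step 1 — Resonance condition Im(Z)=0 gives ω₀ = 1/√(LC).
Step 2 — ω₀ = 1/√(0.00159·1.4e-07) = 6.703e+04 rad/s.
Step 3 — f₀ = ω₀/(2π) = 1.067e+04 Hz.
Step 4 — Series Q: Q = ω₀L/R = 6.703e+04·0.00159/1320 = 0.08073.

(a) f₀ = 1.067e+04 Hz  (b) Q = 0.08073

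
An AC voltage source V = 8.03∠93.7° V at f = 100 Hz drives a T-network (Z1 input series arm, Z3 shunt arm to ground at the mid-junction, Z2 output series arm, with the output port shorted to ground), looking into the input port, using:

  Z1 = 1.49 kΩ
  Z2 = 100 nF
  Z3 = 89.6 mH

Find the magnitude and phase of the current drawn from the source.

Step 1 — Angular frequency: ω = 2π·f = 2π·100 = 628.3 rad/s.
Step 2 — Component impedances:
  Z1: Z = R = 1490 Ω
  Z2: Z = 1/(jωC) = -j/(ω·C) = 0 - j1.592e+04 Ω
  Z3: Z = jωL = j·628.3·0.0896 = 0 + j56.3 Ω
Step 3 — With the output port shorted to ground, the output series arm Z2 runs from the junction to ground; the shunt arm Z3 also runs from the junction to ground. They appear in parallel: Z3 || Z2 = 0 + j56.5 Ω.
Step 4 — Series with input arm Z1: Z_in = Z1 + (Z3 || Z2) = 1490 + j56.5 Ω = 1491∠2.2° Ω.
Step 5 — Source phasor: V = 8.03∠93.7° V = -0.5182 + j8.013 V.
Step 6 — Ohm's law: I = V / Z_total = (-0.5182 + j8.013) / (1490 + j56.5) = -0.0001437 + j0.005383 A.
Step 7 — Convert to polar: |I| = 0.005385 A, ∠I = 91.5°.

I = 0.005385∠91.5° A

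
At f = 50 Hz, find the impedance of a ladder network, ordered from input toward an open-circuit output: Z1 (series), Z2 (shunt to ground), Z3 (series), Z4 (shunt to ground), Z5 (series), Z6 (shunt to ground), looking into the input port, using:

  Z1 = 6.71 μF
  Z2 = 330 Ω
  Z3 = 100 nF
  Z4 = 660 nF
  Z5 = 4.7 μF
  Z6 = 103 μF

Step 1 — Angular frequency: ω = 2π·f = 2π·50 = 314.2 rad/s.
Step 2 — Component impedances:
  Z1: Z = 1/(jωC) = -j/(ω·C) = 0 - j474.4 Ω
  Z2: Z = R = 330 Ω
  Z3: Z = 1/(jωC) = -j/(ω·C) = 0 - j3.183e+04 Ω
  Z4: Z = 1/(jωC) = -j/(ω·C) = 0 - j4823 Ω
  Z5: Z = 1/(jωC) = -j/(ω·C) = 0 - j677.3 Ω
  Z6: Z = 1/(jωC) = -j/(ω·C) = 0 - j30.9 Ω
Step 3 — Ladder network (open output): work backward from the far end, alternating series and parallel combinations. Z_in = 330 - j477.7 Ω = 580.6∠-55.4° Ω.

Z = 330 - j477.7 Ω = 580.6∠-55.4° Ω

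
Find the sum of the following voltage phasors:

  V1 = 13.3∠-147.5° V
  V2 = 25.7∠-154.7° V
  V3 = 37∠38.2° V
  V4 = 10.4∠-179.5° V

Step 1 — Convert each phasor to rectangular form:
  V1 = 13.3·(cos(-147.5°) + j·sin(-147.5°)) = -11.22 - j7.146 V
  V2 = 25.7·(cos(-154.7°) + j·sin(-154.7°)) = -23.23 - j10.98 V
  V3 = 37·(cos(38.2°) + j·sin(38.2°)) = 29.08 + j22.88 V
  V4 = 10.4·(cos(-179.5°) + j·sin(-179.5°)) = -10.4 - j0.09076 V
Step 2 — Sum components: V_total = -15.77 + j4.661 V.
Step 3 — Convert to polar: |V_total| = 16.45 V, ∠V_total = 163.5°.

V_total = 16.45∠163.5° V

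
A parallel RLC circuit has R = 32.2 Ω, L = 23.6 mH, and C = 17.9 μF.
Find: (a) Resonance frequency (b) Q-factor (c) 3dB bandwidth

Step 1 — Resonance: ω₀ = 1/√(LC) = 1/√(0.0236·1.79e-05) = 1539 rad/s.
Step 2 — f₀ = ω₀/(2π) = 244.9 Hz.
Step 3 — Parallel Q: Q = R/(ω₀L) = 32.2/(1539·0.0236) = 0.8868.
Step 4 — Bandwidth: Δω = ω₀/Q = 1735 rad/s; BW = Δω/(2π) = 276.1 Hz.

(a) f₀ = 244.9 Hz  (b) Q = 0.8868  (c) BW = 276.1 Hz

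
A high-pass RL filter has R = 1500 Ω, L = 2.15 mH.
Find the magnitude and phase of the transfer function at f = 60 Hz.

Step 1 — Angular frequency: ω = 2π·60 = 377 rad/s.
Step 2 — Transfer function: H(jω) = jωL/(R + jωL).
Step 3 — Numerator jωL = j·0.8105; denominator R + jωL = 1500 + j0.8105.
Step 4 — H = 2.92e-07 + j0.0005404.
Step 5 — Magnitude: |H| = 0.0005404 (-65.3 dB); phase: φ = 90.0°.

|H| = 0.0005404 (-65.3 dB), φ = 90.0°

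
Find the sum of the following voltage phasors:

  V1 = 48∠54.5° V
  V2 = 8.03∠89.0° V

Step 1 — Convert each phasor to rectangular form:
  V1 = 48·(cos(54.5°) + j·sin(54.5°)) = 27.87 + j39.08 V
  V2 = 8.03·(cos(89.0°) + j·sin(89.0°)) = 0.1401 + j8.029 V
Step 2 — Sum components: V_total = 28.01 + j47.11 V.
Step 3 — Convert to polar: |V_total| = 54.81 V, ∠V_total = 59.3°.

V_total = 54.81∠59.3° V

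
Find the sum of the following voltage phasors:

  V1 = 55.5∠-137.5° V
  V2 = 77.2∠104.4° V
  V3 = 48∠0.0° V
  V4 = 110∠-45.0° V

Step 1 — Convert each phasor to rectangular form:
  V1 = 55.5·(cos(-137.5°) + j·sin(-137.5°)) = -40.92 - j37.5 V
  V2 = 77.2·(cos(104.4°) + j·sin(104.4°)) = -19.2 + j74.77 V
  V3 = 48·(cos(0.0°) + j·sin(0.0°)) = 48 V
  V4 = 110·(cos(-45.0°) + j·sin(-45.0°)) = 77.78 - j77.78 V
Step 2 — Sum components: V_total = 65.66 - j40.5 V.
Step 3 — Convert to polar: |V_total| = 77.15 V, ∠V_total = -31.7°.

V_total = 77.15∠-31.7° V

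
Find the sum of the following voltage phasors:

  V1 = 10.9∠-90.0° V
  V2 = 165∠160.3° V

Step 1 — Convert each phasor to rectangular form:
  V1 = 10.9·(cos(-90.0°) + j·sin(-90.0°)) = 0 - j10.9 V
  V2 = 165·(cos(160.3°) + j·sin(160.3°)) = -155.3 + j55.62 V
Step 2 — Sum components: V_total = -155.3 + j44.72 V.
Step 3 — Convert to polar: |V_total| = 161.7 V, ∠V_total = 163.9°.

V_total = 161.7∠163.9° V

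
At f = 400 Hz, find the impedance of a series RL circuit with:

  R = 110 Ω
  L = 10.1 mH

Step 1 — Angular frequency: ω = 2π·f = 2π·400 = 2513 rad/s.
Step 2 — Component impedances:
  R: Z = R = 110 Ω
  L: Z = jωL = j·2513·0.0101 = 0 + j25.38 Ω
Step 3 — Series combination: Z_total = R + L = 110 + j25.38 Ω = 112.9∠13.0° Ω.

Z = 110 + j25.38 Ω = 112.9∠13.0° Ω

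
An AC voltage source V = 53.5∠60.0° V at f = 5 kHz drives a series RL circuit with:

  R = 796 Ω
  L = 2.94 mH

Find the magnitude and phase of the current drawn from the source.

Step 1 — Angular frequency: ω = 2π·f = 2π·5000 = 3.142e+04 rad/s.
Step 2 — Component impedances:
  R: Z = R = 796 Ω
  L: Z = jωL = j·3.142e+04·0.00294 = 0 + j92.36 Ω
Step 3 — Series combination: Z_total = R + L = 796 + j92.36 Ω = 801.3∠6.6° Ω.
Step 4 — Source phasor: V = 53.5∠60.0° V = 26.75 + j46.33 V.
Step 5 — Ohm's law: I = V / Z_total = (26.75 + j46.33) / (796 + j92.36) = 0.03982 + j0.05359 A.
Step 6 — Convert to polar: |I| = 0.06676 A, ∠I = 53.4°.

I = 0.06676∠53.4° A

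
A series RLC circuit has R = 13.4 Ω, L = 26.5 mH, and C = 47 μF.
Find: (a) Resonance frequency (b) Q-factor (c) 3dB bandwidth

Step 1 — Resonance: ω₀ = 1/√(LC) = 1/√(0.0265·4.7e-05) = 896 rad/s.
Step 2 — f₀ = ω₀/(2π) = 142.6 Hz.
Step 3 — Series Q: Q = ω₀L/R = 896·0.0265/13.4 = 1.772.
Step 4 — Bandwidth: Δω = ω₀/Q = 505.7 rad/s; BW = Δω/(2π) = 80.48 Hz.

(a) f₀ = 142.6 Hz  (b) Q = 1.772  (c) BW = 80.48 Hz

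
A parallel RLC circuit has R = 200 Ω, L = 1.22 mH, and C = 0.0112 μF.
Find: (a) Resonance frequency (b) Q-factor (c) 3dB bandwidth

Step 1 — Resonance: ω₀ = 1/√(LC) = 1/√(0.00122·1.12e-08) = 2.705e+05 rad/s.
Step 2 — f₀ = ω₀/(2π) = 4.306e+04 Hz.
Step 3 — Parallel Q: Q = R/(ω₀L) = 200/(2.705e+05·0.00122) = 0.606.
Step 4 — Bandwidth: Δω = ω₀/Q = 4.464e+05 rad/s; BW = Δω/(2π) = 7.105e+04 Hz.

(a) f₀ = 4.306e+04 Hz  (b) Q = 0.606  (c) BW = 7.105e+04 Hz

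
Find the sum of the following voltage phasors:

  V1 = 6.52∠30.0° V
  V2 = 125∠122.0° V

Step 1 — Convert each phasor to rectangular form:
  V1 = 6.52·(cos(30.0°) + j·sin(30.0°)) = 5.646 + j3.26 V
  V2 = 125·(cos(122.0°) + j·sin(122.0°)) = -66.24 + j106 V
Step 2 — Sum components: V_total = -60.59 + j109.3 V.
Step 3 — Convert to polar: |V_total| = 124.9 V, ∠V_total = 119.0°.

V_total = 124.9∠119.0° V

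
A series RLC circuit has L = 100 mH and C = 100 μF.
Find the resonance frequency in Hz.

Step 1 — Resonance condition Im(Z)=0 gives ω₀ = 1/√(LC).
Step 2 — ω₀ = 1/√(0.1·0.0001) = 316.2 rad/s.
Step 3 — f₀ = ω₀/(2π) = 50.33 Hz.

f₀ = 50.33 Hz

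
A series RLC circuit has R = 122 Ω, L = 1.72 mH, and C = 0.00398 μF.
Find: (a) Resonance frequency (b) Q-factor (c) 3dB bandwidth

Step 1 — Resonance: ω₀ = 1/√(LC) = 1/√(0.00172·3.98e-09) = 3.822e+05 rad/s.
Step 2 — f₀ = ω₀/(2π) = 6.083e+04 Hz.
Step 3 — Series Q: Q = ω₀L/R = 3.822e+05·0.00172/122 = 5.388.
Step 4 — Bandwidth: Δω = ω₀/Q = 7.093e+04 rad/s; BW = Δω/(2π) = 1.129e+04 Hz.

(a) f₀ = 6.083e+04 Hz  (b) Q = 5.388  (c) BW = 1.129e+04 Hz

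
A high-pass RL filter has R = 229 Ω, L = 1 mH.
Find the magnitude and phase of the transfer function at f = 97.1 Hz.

Step 1 — Angular frequency: ω = 2π·97.1 = 610.1 rad/s.
Step 2 — Transfer function: H(jω) = jωL/(R + jωL).
Step 3 — Numerator jωL = j·0.6101; denominator R + jωL = 229 + j0.6101.
Step 4 — H = 7.098e-06 + j0.002664.
Step 5 — Magnitude: |H| = 0.002664 (-51.5 dB); phase: φ = 89.8°.

|H| = 0.002664 (-51.5 dB), φ = 89.8°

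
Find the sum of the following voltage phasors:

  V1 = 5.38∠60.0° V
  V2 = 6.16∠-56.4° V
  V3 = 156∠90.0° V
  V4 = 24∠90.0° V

Step 1 — Convert each phasor to rectangular form:
  V1 = 5.38·(cos(60.0°) + j·sin(60.0°)) = 2.69 + j4.659 V
  V2 = 6.16·(cos(-56.4°) + j·sin(-56.4°)) = 3.409 - j5.131 V
  V3 = 156·(cos(90.0°) + j·sin(90.0°)) = 0 + j156 V
  V4 = 24·(cos(90.0°) + j·sin(90.0°)) = 0 + j24 V
Step 2 — Sum components: V_total = 6.099 + j179.5 V.
Step 3 — Convert to polar: |V_total| = 179.6 V, ∠V_total = 88.1°.

V_total = 179.6∠88.1° V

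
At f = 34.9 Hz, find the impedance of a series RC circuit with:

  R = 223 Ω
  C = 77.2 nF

Step 1 — Angular frequency: ω = 2π·f = 2π·34.9 = 219.3 rad/s.
Step 2 — Component impedances:
  R: Z = R = 223 Ω
  C: Z = 1/(jωC) = -j/(ω·C) = 0 - j5.907e+04 Ω
Step 3 — Series combination: Z_total = R + C = 223 - j5.907e+04 Ω = 5.907e+04∠-89.8° Ω.

Z = 223 - j5.907e+04 Ω = 5.907e+04∠-89.8° Ω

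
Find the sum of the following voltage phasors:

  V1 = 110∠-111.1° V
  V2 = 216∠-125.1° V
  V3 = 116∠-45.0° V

Step 1 — Convert each phasor to rectangular form:
  V1 = 110·(cos(-111.1°) + j·sin(-111.1°)) = -39.6 - j102.6 V
  V2 = 216·(cos(-125.1°) + j·sin(-125.1°)) = -124.2 - j176.7 V
  V3 = 116·(cos(-45.0°) + j·sin(-45.0°)) = 82.02 - j82.02 V
Step 2 — Sum components: V_total = -81.78 - j361.4 V.
Step 3 — Convert to polar: |V_total| = 370.5 V, ∠V_total = -102.8°.

V_total = 370.5∠-102.8° V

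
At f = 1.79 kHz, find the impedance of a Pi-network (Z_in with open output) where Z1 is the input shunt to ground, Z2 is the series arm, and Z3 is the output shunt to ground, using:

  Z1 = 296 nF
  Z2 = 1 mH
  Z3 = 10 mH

Step 1 — Angular frequency: ω = 2π·f = 2π·1790 = 1.125e+04 rad/s.
Step 2 — Component impedances:
  Z1: Z = 1/(jωC) = -j/(ω·C) = 0 - j300.4 Ω
  Z2: Z = jωL = j·1.125e+04·0.001 = 0 + j11.25 Ω
  Z3: Z = jωL = j·1.125e+04·0.01 = 0 + j112.5 Ω
Step 3 — With open output, the series arm Z2 and the output shunt Z3 appear in series to ground: Z2 + Z3 = 0 + j123.7 Ω.
Step 4 — Parallel with input shunt Z1: Z_in = Z1 || (Z2 + Z3) = 0 + j210.4 Ω = 210.4∠90.0° Ω.

Z = 0 + j210.4 Ω = 210.4∠90.0° Ω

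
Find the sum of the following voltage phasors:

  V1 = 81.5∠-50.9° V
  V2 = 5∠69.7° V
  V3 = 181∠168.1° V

Step 1 — Convert each phasor to rectangular form:
  V1 = 81.5·(cos(-50.9°) + j·sin(-50.9°)) = 51.4 - j63.25 V
  V2 = 5·(cos(69.7°) + j·sin(69.7°)) = 1.735 + j4.689 V
  V3 = 181·(cos(168.1°) + j·sin(168.1°)) = -177.1 + j37.32 V
Step 2 — Sum components: V_total = -124 - j21.24 V.
Step 3 — Convert to polar: |V_total| = 125.8 V, ∠V_total = -170.3°.

V_total = 125.8∠-170.3° V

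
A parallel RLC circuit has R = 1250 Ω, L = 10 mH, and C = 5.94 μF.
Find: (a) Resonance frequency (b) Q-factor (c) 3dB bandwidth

Step 1 — Resonance: ω₀ = 1/√(LC) = 1/√(0.01·5.94e-06) = 4103 rad/s.
Step 2 — f₀ = ω₀/(2π) = 653 Hz.
Step 3 — Parallel Q: Q = R/(ω₀L) = 1250/(4103·0.01) = 30.47.
Step 4 — Bandwidth: Δω = ω₀/Q = 134.7 rad/s; BW = Δω/(2π) = 21.44 Hz.

(a) f₀ = 653 Hz  (b) Q = 30.47  (c) BW = 21.44 Hz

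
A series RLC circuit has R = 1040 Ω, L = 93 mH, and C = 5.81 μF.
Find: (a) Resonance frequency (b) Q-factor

Step 1 — Resonance condition Im(Z)=0 gives ω₀ = 1/√(LC).
Step 2 — ω₀ = 1/√(0.093·5.81e-06) = 1360 rad/s.
Step 3 — f₀ = ω₀/(2π) = 216.5 Hz.
Step 4 — Series Q: Q = ω₀L/R = 1360·0.093/1040 = 0.1217.

(a) f₀ = 216.5 Hz  (b) Q = 0.1217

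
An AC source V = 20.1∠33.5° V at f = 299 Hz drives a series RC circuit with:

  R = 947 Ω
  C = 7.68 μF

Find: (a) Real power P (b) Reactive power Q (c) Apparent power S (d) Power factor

Step 1 — Angular frequency: ω = 2π·f = 2π·299 = 1879 rad/s.
Step 2 — Component impedances:
  R: Z = R = 947 Ω
  C: Z = 1/(jωC) = -j/(ω·C) = 0 - j69.31 Ω
Step 3 — Series combination: Z_total = R + C = 947 - j69.31 Ω = 949.5∠-4.2° Ω.
Step 4 — Source phasor: V = 20.1∠33.5° V = 16.76 + j11.09 V.
Step 5 — Current: I = V / Z = 0.01675 + j0.01294 A = 0.02117∠37.7° A.
Step 6 — Complex power: S = V·I* = 0.4243 - j0.03106 VA.
Step 7 — Real power: P = Re(S) = 0.4243 W.
Step 8 — Reactive power: Q = Im(S) = -0.03106 VAR.
Step 9 — Apparent power: |S| = 0.4255 VA.
Step 10 — Power factor: PF = P/|S| = 0.9973 (leading).

(a) P = 0.4243 W  (b) Q = -0.03106 VAR  (c) S = 0.4255 VA  (d) PF = 0.9973 (leading)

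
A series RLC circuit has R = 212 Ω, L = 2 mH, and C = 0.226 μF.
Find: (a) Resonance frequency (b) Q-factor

Step 1 — Resonance condition Im(Z)=0 gives ω₀ = 1/√(LC).
Step 2 — ω₀ = 1/√(0.002·2.26e-07) = 4.704e+04 rad/s.
Step 3 — f₀ = ω₀/(2π) = 7486 Hz.
Step 4 — Series Q: Q = ω₀L/R = 4.704e+04·0.002/212 = 0.4437.

(a) f₀ = 7486 Hz  (b) Q = 0.4437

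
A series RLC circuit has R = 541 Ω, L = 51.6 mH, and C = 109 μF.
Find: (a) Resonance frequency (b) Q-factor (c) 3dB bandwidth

Step 1 — Resonance condition Im(Z)=0 gives ω₀ = 1/√(LC).
Step 2 — ω₀ = 1/√(0.0516·0.000109) = 421.7 rad/s.
Step 3 — f₀ = ω₀/(2π) = 67.11 Hz.
Step 4 — Series Q: Q = ω₀L/R = 421.7·0.0516/541 = 0.04022.
Step 5 — 3dB bandwidth: Δω = ω₀/Q = 1.048e+04 rad/s; BW = Δω/(2π) = 1669 Hz.

(a) f₀ = 67.11 Hz  (b) Q = 0.04022  (c) BW = 1669 Hz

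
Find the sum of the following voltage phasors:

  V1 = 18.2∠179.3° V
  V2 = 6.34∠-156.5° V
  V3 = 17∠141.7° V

Step 1 — Convert each phasor to rectangular form:
  V1 = 18.2·(cos(179.3°) + j·sin(179.3°)) = -18.2 + j0.2223 V
  V2 = 6.34·(cos(-156.5°) + j·sin(-156.5°)) = -5.814 - j2.528 V
  V3 = 17·(cos(141.7°) + j·sin(141.7°)) = -13.34 + j10.54 V
Step 2 — Sum components: V_total = -37.35 + j8.231 V.
Step 3 — Convert to polar: |V_total| = 38.25 V, ∠V_total = 167.6°.

V_total = 38.25∠167.6° V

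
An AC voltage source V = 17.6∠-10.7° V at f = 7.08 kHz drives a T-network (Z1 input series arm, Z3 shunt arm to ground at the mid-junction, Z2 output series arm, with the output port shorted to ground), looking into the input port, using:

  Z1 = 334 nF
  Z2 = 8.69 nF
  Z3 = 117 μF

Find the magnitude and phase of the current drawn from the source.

Step 1 — Angular frequency: ω = 2π·f = 2π·7080 = 4.448e+04 rad/s.
Step 2 — Component impedances:
  Z1: Z = 1/(jωC) = -j/(ω·C) = 0 - j67.3 Ω
  Z2: Z = 1/(jωC) = -j/(ω·C) = 0 - j2587 Ω
  Z3: Z = 1/(jωC) = -j/(ω·C) = 0 - j0.1921 Ω
Step 3 — With the output port shorted to ground, the output series arm Z2 runs from the junction to ground; the shunt arm Z3 also runs from the junction to ground. They appear in parallel: Z3 || Z2 = 0 - j0.1921 Ω.
Step 4 — Series with input arm Z1: Z_in = Z1 + (Z3 || Z2) = 0 - j67.5 Ω = 67.5∠-90.0° Ω.
Step 5 — Source phasor: V = 17.6∠-10.7° V = 17.29 - j3.268 V.
Step 6 — Ohm's law: I = V / Z_total = (17.29 - j3.268) / (0 - j67.5) = 0.04841 + j0.2562 A.
Step 7 — Convert to polar: |I| = 0.2608 A, ∠I = 79.3°.

I = 0.2608∠79.3° A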